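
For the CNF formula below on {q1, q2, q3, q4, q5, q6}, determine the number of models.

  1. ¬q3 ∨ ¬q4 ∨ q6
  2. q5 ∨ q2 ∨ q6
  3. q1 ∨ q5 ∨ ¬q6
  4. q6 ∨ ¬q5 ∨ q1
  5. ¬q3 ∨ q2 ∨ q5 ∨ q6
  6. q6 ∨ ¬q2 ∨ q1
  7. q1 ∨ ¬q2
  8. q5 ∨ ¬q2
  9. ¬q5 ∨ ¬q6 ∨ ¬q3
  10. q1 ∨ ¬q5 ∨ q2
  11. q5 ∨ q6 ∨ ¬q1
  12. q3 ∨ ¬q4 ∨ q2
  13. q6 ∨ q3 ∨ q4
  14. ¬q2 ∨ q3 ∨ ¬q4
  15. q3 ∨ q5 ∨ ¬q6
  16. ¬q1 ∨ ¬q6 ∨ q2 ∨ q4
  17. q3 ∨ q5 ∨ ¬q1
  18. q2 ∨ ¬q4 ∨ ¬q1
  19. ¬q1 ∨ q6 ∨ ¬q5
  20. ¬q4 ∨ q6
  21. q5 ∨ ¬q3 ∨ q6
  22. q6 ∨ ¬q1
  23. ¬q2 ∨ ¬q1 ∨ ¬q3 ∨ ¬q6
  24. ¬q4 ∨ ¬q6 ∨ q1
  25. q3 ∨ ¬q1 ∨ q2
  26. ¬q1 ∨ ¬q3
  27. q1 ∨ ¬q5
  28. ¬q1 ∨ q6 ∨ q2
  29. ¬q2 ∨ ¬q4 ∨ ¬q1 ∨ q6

1

There are 2^6 = 64 truth assignments over (q1, q2, q3, q4, q5, q6).
Split on q4. With q4 = True, the clauses containing q4 are satisfied and ¬q4 drops from the rest; 0 of the 2^5 = 32 assignments to the other variables satisfy what remains.
With q4 = False, by the same count on the reduced clause set, 1 assignment works.
Total: 0 + 1 = 1.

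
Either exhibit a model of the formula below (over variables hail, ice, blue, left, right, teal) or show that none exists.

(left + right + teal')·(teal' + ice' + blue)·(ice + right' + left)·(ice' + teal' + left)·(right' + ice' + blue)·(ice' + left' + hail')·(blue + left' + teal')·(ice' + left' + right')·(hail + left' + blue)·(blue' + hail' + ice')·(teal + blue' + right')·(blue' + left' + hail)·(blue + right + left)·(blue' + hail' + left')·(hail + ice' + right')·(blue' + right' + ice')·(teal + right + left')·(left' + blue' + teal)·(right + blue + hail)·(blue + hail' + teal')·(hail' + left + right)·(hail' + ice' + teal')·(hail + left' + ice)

Suppose left = 0.
Suppose right = 0.
(teal') alone gives teal = 0.
(blue) alone gives blue = 1.
(hail') alone gives hail = 0.
Every clause is now satisfied; ice is unconstrained.

hail: 0,  ice: 1,  blue: 1,  left: 0,  right: 0,  teal: 0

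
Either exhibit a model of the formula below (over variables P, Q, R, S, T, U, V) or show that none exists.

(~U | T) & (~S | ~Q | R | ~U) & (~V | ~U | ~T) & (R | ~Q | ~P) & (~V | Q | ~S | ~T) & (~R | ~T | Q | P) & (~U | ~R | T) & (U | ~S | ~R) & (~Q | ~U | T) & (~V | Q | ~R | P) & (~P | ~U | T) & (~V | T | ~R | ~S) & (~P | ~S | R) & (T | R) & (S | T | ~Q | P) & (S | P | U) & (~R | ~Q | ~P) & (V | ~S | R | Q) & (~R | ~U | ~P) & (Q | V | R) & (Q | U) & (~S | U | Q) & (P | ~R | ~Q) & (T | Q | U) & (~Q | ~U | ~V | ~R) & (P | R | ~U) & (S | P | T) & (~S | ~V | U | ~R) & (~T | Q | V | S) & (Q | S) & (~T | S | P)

Branch on U: set U = 0.
Unit clause (Q) forces Q = 1.
Branch on R: set R = 0.
Unit clause (~P) forces P = 0.
Unit clause (T) forces T = 1.
Unit clause (S) forces S = 1.
Every clause is now satisfied; V is unconstrained.

P: 0, Q: 1, R: 0, S: 1, T: 1, U: 0, V: 0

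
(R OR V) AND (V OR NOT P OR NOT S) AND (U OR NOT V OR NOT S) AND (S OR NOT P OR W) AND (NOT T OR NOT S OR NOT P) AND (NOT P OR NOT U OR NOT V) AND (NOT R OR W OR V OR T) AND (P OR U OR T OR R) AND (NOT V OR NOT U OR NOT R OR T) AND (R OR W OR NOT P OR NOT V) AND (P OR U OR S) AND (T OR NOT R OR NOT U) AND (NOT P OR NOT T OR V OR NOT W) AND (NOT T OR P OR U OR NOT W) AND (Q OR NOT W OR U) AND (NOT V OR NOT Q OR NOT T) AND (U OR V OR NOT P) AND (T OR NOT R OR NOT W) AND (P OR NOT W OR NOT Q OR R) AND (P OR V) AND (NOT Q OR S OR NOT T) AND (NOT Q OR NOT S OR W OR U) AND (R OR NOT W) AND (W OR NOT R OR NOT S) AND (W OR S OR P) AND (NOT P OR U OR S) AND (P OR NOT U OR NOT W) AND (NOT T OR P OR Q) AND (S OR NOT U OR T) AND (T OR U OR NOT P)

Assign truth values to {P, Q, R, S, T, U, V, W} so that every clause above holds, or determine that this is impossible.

Try R = false.
(V) alone gives V = true.
(NOT W) alone gives W = false.
(NOT P) alone gives P = false.
(S) alone gives S = true.
(U) alone gives U = true.
Try Q = false.
(NOT T) alone gives T = false.
All clauses are satisfied.

P=false,  Q=false,  R=false,  S=true,  T=false,  U=true,  V=true,  W=false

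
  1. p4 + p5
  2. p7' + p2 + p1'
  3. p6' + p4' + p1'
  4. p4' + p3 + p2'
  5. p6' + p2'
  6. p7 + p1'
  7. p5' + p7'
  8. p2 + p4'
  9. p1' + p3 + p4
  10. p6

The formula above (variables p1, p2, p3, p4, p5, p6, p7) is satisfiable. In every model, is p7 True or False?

False

Suppose p7 = 1.
The clause (p5') is unit, so p5 = 0.
The clause (p4) is unit, so p4 = 1.
The clause (p2) is unit, so p2 = 1.
The clause (p3) is unit, so p3 = 1.
The clause (p6') is unit, so p6 = 0.
That conflicts with the unit clause (p6).
So every satisfying assignment has p7 = False.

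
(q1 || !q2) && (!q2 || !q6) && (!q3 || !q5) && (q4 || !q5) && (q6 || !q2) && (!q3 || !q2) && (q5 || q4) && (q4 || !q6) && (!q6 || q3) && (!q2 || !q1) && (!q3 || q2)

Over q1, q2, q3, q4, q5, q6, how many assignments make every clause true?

4

There are 2^6 = 64 truth assignments over (q1, q2, q3, q4, q5, q6).
Split on q4. With q4 = true, the clauses containing q4 are satisfied and !q4 drops from the rest; 4 of the 2^5 = 32 assignments to the other variables satisfy what remains.
With q4 = false, by the same count on the reduced clause set, 0 assignments work.
Total: 4 + 0 = 4.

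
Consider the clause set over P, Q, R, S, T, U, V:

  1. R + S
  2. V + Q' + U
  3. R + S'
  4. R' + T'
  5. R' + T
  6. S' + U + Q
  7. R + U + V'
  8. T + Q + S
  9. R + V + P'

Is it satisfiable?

Branch on R: set R = 1.
From the singleton clause (T'), T = 0.
Now (T) is unsatisfied and unit — conflict.
So R must be the other value — set R = 0.
From the singleton clause (S), S = 1.
Now (S') is unsatisfied and unit — conflict.
Neither R = 1 nor R = 0 works.
No assignment satisfies every clause.

Unsatisfiable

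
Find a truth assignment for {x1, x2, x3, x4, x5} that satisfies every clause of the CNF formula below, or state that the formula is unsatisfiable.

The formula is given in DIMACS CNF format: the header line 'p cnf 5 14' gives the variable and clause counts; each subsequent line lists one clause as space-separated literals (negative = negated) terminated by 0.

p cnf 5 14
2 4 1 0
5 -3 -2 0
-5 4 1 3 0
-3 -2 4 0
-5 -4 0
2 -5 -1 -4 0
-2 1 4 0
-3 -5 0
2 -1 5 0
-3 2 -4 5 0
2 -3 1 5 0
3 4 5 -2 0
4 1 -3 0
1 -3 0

Branch on x5: set x5 = False.
Branch on x3: set x3 = False.
Branch on x2: set x2 = True.
Unit clause (x4) forces x4 = True.
No clause remains; x1 is free.

x1 ↦ False; x2 ↦ True; x3 ↦ False; x4 ↦ True; x5 ↦ False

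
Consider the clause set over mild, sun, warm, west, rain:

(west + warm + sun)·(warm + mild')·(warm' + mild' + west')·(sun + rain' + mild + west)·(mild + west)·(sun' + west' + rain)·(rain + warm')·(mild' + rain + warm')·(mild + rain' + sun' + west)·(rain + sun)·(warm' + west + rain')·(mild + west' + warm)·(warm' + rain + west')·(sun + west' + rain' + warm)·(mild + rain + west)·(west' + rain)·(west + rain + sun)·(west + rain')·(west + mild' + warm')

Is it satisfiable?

Yes, satisfiable

Suppose warm = 1.
The clause (rain) is unit, so rain = 1.
The clause (west) is unit, so west = 1.
The clause (mild') is unit, so mild = 0.
Every clause is now satisfied; sun is unconstrained.
A satisfying assignment: mild=0; sun=0; warm=1; west=1; rain=1.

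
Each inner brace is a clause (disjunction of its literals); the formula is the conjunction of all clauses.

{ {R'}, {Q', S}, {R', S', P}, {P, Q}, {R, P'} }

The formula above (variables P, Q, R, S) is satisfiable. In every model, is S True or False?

Suppose S = 0.
From the singleton clause (R'), R = 0.
From the singleton clause (Q'), Q = 0.
From the singleton clause (P), P = 1.
That conflicts with the unit clause (P').
So every satisfying assignment has S = True.

True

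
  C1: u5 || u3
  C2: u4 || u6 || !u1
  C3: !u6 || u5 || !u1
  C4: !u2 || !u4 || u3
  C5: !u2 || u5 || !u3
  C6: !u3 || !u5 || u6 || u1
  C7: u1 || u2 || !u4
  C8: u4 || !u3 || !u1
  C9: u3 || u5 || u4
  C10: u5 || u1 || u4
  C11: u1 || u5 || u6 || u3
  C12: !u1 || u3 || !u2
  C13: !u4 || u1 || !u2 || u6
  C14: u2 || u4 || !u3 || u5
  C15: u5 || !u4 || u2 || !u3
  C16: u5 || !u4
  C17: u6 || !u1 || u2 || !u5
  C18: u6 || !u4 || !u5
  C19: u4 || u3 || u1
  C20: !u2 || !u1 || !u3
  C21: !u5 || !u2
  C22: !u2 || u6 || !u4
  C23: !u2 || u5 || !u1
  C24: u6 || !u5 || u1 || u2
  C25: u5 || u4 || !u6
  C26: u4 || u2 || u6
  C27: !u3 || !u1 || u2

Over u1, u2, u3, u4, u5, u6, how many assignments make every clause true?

3

There are 2^6 = 64 truth assignments over (u1, u2, u3, u4, u5, u6).
Split on u2. With u2 = true, the clauses containing u2 are satisfied and !u2 drops from the rest; 0 of the 2^5 = 32 assignments to the other variables satisfy what remains.
With u2 = false, by the same count on the reduced clause set, 3 assignments work.
Total: 0 + 3 = 3.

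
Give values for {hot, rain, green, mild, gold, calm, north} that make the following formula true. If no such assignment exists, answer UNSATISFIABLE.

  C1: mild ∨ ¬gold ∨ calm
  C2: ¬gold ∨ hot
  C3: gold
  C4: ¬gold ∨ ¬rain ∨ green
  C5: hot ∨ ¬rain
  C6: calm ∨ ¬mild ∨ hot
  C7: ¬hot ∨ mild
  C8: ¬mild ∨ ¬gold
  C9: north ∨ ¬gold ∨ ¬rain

UNSATISFIABLE

From the singleton clause (gold), gold = True.
From the singleton clause (hot), hot = True.
From the singleton clause (mild), mild = True.
Now (¬mild) is unsatisfied and unit — conflict.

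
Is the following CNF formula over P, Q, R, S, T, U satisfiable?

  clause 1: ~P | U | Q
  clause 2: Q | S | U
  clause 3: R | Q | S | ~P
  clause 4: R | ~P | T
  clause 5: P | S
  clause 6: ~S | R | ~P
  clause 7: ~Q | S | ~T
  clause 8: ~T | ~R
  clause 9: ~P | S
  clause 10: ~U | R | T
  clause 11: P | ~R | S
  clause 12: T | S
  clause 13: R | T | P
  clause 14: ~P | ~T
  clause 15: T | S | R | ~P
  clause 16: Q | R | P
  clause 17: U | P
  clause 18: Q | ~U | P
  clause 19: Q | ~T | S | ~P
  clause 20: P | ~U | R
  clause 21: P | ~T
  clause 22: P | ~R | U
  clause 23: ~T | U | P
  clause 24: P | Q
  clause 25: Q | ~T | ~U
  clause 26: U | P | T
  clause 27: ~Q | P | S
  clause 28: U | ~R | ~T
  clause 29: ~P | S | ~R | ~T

Yes, satisfiable

Try P = 1.
Unit clause (S) forces S = 1.
Unit clause (R) forces R = 1.
Unit clause (~T) forces T = 0.
Try U = 1.
Every clause is now satisfied; Q is unconstrained.
A satisfying assignment: P=1; Q=1; R=1; S=1; T=0; U=1.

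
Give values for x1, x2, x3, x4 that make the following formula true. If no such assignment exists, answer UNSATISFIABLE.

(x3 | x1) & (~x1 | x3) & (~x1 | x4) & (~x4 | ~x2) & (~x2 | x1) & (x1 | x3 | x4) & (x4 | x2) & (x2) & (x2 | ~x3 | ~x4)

UNSATISFIABLE

Unit clause (x2) forces x2 = 1.
Unit clause (~x4) forces x4 = 0.
Unit clause (~x1) forces x1 = 0.
But (x1) is also a unit clause — contradiction.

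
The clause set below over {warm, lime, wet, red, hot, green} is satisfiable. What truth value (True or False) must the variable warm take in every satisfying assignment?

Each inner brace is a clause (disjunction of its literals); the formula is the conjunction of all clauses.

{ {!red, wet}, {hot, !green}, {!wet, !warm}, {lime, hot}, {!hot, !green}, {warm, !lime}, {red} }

Suppose warm = true.
Unit clause (!wet) forces wet = false.
Unit clause (!red) forces red = false.
But (red) is also a unit clause — contradiction.
So every satisfying assignment has warm = False.

False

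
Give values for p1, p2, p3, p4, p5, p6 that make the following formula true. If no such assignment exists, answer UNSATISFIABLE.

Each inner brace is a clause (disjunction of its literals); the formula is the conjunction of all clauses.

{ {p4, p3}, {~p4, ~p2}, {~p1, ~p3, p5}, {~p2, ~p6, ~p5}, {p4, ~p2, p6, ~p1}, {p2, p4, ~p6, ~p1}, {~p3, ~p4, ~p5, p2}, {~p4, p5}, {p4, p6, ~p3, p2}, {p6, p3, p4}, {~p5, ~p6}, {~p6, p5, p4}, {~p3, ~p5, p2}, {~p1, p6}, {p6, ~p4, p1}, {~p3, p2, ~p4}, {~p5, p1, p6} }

Try p4 = 0.
The clause (p3) is unit, so p3 = 1.
Try p1 = 0.
Try p6 = 0.
The clause (p2) is unit, so p2 = 1.
The clause (~p5) is unit, so p5 = 0.
Every clause now holds.

p1: 0, p2: 1, p3: 1, p4: 0, p5: 0, p6: 0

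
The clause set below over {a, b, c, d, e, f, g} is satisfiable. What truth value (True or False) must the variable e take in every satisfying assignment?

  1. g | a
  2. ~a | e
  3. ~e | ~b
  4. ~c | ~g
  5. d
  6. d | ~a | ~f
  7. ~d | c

True

Suppose e = 0.
(~a) alone gives a = 0.
(g) alone gives g = 1.
(~c) alone gives c = 0.
(d) alone gives d = 1.
Now (~d) is unsatisfied and unit — conflict.
So every satisfying assignment has e = True.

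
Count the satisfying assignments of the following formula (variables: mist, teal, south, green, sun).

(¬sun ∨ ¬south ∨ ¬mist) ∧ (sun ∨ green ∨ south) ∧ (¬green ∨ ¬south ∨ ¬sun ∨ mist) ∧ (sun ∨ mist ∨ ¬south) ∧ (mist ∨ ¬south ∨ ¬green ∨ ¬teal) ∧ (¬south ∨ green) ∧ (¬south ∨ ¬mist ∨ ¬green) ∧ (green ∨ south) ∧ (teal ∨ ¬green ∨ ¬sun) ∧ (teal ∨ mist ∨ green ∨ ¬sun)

6

There are 2^5 = 32 truth assignments over (mist, teal, south, green, sun).
Split on sun. With sun = True, the clauses containing sun are satisfied and ¬sun drops from the rest; 2 of the 2^4 = 16 assignments to the other variables satisfy what remains.
With sun = False, by the same count on the reduced clause set, 4 assignments work.
(One model: mist=F, teal=F, south=F, green=T, sun=F.)
Total: 2 + 4 = 6.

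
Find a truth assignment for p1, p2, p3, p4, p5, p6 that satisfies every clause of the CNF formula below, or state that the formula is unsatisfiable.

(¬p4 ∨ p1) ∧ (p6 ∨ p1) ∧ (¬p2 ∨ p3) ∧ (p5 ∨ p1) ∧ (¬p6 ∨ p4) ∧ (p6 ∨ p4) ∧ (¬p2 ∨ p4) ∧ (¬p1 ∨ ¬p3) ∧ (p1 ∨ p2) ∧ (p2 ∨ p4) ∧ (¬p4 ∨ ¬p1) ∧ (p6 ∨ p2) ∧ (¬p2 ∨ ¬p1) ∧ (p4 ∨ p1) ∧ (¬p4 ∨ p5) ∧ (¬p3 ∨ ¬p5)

UNSATISFIABLE

Suppose p4 = False.
The clause (¬p6) is unit, so p6 = False.
But (p6) is also a unit clause — contradiction.
Backtrack on p4: now try p4 = True.
The clause (p1) is unit, so p1 = True.
But (¬p1) is also a unit clause — contradiction.
Both values of p4 lead to a conflict.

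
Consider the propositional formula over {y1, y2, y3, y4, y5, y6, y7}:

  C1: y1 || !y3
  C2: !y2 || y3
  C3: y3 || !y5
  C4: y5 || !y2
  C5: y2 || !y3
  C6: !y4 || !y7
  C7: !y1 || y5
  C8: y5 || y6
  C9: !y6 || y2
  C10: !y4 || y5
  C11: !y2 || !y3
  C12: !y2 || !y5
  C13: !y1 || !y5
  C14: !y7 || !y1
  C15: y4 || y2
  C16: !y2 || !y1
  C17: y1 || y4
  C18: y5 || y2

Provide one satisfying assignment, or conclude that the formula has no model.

Suppose y1 = true.
The clause (y5) is unit, so y5 = true.
But (!y5) is also a unit clause — contradiction.
Backtrack on y1: now try y1 = false.
The clause (!y3) is unit, so y3 = false.
The clause (!y2) is unit, so y2 = false.
The clause (!y5) is unit, so y5 = false.
But (y5) is also a unit clause — contradiction.
Both values of y1 lead to a conflict.

UNSATISFIABLE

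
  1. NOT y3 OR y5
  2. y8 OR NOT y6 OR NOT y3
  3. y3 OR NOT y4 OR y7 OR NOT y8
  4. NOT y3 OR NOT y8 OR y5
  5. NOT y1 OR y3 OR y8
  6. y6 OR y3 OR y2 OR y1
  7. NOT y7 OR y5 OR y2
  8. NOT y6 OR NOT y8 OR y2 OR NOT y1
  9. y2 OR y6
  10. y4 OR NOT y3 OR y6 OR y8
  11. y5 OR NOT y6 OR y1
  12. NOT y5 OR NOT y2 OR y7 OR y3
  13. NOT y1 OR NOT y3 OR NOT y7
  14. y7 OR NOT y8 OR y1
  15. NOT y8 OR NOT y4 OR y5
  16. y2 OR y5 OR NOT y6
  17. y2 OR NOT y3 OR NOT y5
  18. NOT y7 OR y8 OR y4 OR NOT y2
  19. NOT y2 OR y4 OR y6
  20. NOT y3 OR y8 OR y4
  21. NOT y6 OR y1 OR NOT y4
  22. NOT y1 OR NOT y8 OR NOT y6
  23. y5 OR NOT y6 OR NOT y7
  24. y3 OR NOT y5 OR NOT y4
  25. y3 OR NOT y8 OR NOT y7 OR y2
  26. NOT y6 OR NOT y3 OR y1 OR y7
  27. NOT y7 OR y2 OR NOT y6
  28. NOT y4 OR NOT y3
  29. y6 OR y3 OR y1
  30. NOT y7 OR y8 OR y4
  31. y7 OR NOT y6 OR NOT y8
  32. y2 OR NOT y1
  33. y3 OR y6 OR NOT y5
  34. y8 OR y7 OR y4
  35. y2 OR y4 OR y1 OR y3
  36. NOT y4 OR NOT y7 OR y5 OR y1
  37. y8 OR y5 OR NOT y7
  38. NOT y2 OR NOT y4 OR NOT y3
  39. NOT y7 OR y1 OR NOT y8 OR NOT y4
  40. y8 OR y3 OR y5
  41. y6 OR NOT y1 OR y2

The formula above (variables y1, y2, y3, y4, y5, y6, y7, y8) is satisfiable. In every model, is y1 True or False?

Suppose y1 = true.
Unit clause (y2) forces y2 = true.
Suppose y3 = false.
Unit clause (y8) forces y8 = true.
Unit clause (NOT y6) forces y6 = false.
Unit clause (y4) forces y4 = true.
Unit clause (y7) forces y7 = true.
Unit clause (y5) forces y5 = true.
That conflicts with the unit clause (NOT y5).
Backtrack on y3: now try y3 = true.
Unit clause (y5) forces y5 = true.
Unit clause (NOT y7) forces y7 = false.
Unit clause (NOT y4) forces y4 = false.
Unit clause (y6) forces y6 = true.
Unit clause (y8) forces y8 = true.
That conflicts with the unit clause (NOT y8).
Neither y3 = true nor y3 = false works.
So every satisfying assignment has y1 = False.

False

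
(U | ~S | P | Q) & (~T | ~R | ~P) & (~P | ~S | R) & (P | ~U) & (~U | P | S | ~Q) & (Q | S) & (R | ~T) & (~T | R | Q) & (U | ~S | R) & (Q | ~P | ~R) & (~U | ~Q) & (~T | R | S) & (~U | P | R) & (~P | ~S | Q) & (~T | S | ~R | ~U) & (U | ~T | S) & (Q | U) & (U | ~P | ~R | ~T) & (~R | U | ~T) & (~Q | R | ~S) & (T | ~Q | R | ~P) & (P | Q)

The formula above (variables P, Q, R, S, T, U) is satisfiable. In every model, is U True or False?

False

Suppose U = 1.
The clause (P) is unit, so P = 1.
The clause (~Q) is unit, so Q = 0.
The clause (S) is unit, so S = 1.
Now (~S) is unsatisfied and unit — conflict.
So every satisfying assignment has U = False.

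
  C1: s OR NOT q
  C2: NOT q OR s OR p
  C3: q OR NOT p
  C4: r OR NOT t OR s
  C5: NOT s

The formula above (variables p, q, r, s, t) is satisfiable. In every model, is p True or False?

False

Suppose p = true.
The clause (q) is unit, so q = true.
The clause (s) is unit, so s = true.
But (NOT s) is also a unit clause — contradiction.
So every satisfying assignment has p = False.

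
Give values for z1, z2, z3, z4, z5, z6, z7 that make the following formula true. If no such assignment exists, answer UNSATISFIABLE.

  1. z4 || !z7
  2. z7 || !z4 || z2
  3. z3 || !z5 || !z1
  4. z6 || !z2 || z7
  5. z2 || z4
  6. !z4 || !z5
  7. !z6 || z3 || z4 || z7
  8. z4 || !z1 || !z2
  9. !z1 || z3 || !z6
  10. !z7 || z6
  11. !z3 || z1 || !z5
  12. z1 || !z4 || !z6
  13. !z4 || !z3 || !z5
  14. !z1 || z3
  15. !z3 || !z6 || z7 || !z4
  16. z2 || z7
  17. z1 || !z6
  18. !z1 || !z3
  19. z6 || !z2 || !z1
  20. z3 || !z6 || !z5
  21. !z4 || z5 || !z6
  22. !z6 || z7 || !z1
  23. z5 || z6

UNSATISFIABLE

Try z4 = true.
The clause (!z5) is unit, so z5 = false.
The clause (!z6) is unit, so z6 = false.
But (z6) is also a unit clause — contradiction.
That branch fails; take z4 = false instead.
The clause (!z7) is unit, so z7 = false.
The clause (z2) is unit, so z2 = true.
The clause (z6) is unit, so z6 = true.
The clause (z3) is unit, so z3 = true.
The clause (!z1) is unit, so z1 = false.
But (z1) is also a unit clause — contradiction.
Neither z4 = true nor z4 = false works.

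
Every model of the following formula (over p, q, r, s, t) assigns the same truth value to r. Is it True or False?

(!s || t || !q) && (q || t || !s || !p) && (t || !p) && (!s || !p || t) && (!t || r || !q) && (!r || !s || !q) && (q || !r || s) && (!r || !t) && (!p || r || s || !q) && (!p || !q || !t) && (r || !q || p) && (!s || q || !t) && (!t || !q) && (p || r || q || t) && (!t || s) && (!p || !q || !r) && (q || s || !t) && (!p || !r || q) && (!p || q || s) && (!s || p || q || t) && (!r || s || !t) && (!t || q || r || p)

Suppose r = false.
Suppose t = true.
(!q) alone gives q = false.
(!s) alone gives s = false.
That conflicts with the unit clause (s).
That branch fails; take t = false instead.
(!p) alone gives p = false.
(!q) alone gives q = false.
That conflicts with the unit clause (q).
Neither t = true nor t = false works.
So every satisfying assignment has r = True.

True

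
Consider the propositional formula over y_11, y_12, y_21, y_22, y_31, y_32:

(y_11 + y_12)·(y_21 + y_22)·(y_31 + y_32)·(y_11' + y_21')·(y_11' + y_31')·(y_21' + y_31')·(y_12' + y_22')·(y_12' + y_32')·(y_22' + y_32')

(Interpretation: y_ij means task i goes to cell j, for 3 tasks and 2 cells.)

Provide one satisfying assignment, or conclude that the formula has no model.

Try y_11 = 1.
From the singleton clause (y_21'), y_21 = 0.
From the singleton clause (y_22), y_22 = 1.
From the singleton clause (y_31'), y_31 = 0.
From the singleton clause (y_32), y_32 = 1.
Now (y_32') is unsatisfied and unit — conflict.
Undo y_11 and try y_11 = 0.
From the singleton clause (y_12), y_12 = 1.
From the singleton clause (y_22'), y_22 = 0.
From the singleton clause (y_21), y_21 = 1.
From the singleton clause (y_31'), y_31 = 0.
From the singleton clause (y_32), y_32 = 1.
Now (y_32') is unsatisfied and unit — conflict.
Either choice for y_11 ends in contradiction.

UNSATISFIABLE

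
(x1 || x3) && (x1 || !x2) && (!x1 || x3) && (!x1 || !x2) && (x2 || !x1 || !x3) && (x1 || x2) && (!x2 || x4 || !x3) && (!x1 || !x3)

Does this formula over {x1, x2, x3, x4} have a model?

Unsatisfiable

Try x1 = true.
The clause (x3) is unit, so x3 = true.
That conflicts with the unit clause (!x3).
That branch fails; take x1 = false instead.
The clause (x3) is unit, so x3 = true.
The clause (!x2) is unit, so x2 = false.
That conflicts with the unit clause (x2).
Both values of x1 lead to a conflict.
No assignment satisfies every clause.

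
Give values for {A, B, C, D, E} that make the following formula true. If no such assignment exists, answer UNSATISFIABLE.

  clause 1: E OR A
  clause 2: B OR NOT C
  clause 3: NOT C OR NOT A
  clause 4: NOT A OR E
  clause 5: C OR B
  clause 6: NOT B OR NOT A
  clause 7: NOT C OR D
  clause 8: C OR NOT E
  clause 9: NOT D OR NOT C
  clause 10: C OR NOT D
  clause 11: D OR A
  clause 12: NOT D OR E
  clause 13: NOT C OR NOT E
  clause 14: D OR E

UNSATISFIABLE

Try E = true.
(C) alone gives C = true.
Now (NOT C) is unsatisfied and unit — conflict.
So E must be the other value — set E = false.
(A) alone gives A = true.
Now (NOT A) is unsatisfied and unit — conflict.
Both values of E lead to a conflict.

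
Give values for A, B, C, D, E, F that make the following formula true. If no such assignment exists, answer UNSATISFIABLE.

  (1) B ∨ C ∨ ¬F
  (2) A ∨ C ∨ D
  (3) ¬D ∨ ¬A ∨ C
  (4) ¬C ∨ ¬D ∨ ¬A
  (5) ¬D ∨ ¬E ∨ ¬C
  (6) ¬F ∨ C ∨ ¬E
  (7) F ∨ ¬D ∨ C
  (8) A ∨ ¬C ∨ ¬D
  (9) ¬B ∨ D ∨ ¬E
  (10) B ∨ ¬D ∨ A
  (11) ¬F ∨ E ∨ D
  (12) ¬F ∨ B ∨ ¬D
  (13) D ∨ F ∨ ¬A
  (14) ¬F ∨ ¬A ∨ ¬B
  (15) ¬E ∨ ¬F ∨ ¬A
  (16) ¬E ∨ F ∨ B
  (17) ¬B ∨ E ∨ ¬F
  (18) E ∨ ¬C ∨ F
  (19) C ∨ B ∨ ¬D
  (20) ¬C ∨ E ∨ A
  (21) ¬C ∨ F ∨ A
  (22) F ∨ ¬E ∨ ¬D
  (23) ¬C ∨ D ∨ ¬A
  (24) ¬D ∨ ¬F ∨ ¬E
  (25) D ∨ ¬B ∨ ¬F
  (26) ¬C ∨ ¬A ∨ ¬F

A: False; B: False; C: True; D: False; E: True; F: True

Case B = False:
Case C = True:
Case D = False:
Unit clause (¬A) forces A = False.
Unit clause (E) forces E = True.
Unit clause (F) forces F = True.
Every clause now holds.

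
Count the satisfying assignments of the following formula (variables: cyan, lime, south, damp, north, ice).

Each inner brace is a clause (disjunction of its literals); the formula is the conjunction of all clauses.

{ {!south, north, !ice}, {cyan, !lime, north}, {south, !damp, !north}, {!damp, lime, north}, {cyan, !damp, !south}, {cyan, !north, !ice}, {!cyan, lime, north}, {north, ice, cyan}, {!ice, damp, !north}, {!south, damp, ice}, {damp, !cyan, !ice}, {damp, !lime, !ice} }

13

There are 2^6 = 64 truth assignments over (cyan, lime, south, damp, north, ice).
Split on cyan. With cyan = true, the clauses containing cyan are satisfied and !cyan drops from the rest; 10 of the 2^5 = 32 assignments to the other variables satisfy what remains.
With cyan = false, by the same count on the reduced clause set, 3 assignments work.
(One model: cyan=F, lime=F, south=F, damp=F, north=F, ice=T.)
Total: 10 + 3 = 13.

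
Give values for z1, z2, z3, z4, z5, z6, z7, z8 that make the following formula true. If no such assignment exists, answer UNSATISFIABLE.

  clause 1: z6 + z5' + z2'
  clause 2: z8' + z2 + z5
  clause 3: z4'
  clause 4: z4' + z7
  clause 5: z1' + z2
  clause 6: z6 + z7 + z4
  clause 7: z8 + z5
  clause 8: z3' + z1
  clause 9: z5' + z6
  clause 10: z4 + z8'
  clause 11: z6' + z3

z1: 1, z2: 1, z3: 1, z4: 0, z5: 1, z6: 1, z7: 1, z8: 0

The clause (z4') is unit, so z4 = 0.
The clause (z8') is unit, so z8 = 0.
The clause (z5) is unit, so z5 = 1.
The clause (z6) is unit, so z6 = 1.
The clause (z3) is unit, so z3 = 1.
The clause (z1) is unit, so z1 = 1.
The clause (z2) is unit, so z2 = 1.
All clauses hold; z7 can take either value.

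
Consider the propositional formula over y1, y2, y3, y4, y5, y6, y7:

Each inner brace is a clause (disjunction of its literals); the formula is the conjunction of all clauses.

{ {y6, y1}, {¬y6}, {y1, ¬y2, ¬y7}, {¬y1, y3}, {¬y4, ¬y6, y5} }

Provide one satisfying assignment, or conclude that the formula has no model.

y1=True; y2=True; y3=True; y4=True; y5=True; y6=False; y7=True

Unit clause (¬y6) forces y6 = False.
Unit clause (y1) forces y1 = True.
Unit clause (y3) forces y3 = True.
All clauses hold; y2, y4, y5, y7 can take either value.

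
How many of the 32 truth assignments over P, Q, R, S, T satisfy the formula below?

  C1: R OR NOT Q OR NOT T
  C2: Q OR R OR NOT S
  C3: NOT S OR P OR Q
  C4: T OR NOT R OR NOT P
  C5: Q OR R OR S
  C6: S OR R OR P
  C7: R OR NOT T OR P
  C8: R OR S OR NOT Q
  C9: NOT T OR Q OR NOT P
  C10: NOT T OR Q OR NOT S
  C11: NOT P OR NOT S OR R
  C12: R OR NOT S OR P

8

There are 2^5 = 32 truth assignments over (P, Q, R, S, T).
Split on R. With R = true, the clauses containing R are satisfied and NOT R drops from the rest; 8 of the 2^4 = 16 assignments to the other variables satisfy what remains.
With R = false, by the same count on the reduced clause set, 0 assignments work.
Total: 8 + 0 = 8.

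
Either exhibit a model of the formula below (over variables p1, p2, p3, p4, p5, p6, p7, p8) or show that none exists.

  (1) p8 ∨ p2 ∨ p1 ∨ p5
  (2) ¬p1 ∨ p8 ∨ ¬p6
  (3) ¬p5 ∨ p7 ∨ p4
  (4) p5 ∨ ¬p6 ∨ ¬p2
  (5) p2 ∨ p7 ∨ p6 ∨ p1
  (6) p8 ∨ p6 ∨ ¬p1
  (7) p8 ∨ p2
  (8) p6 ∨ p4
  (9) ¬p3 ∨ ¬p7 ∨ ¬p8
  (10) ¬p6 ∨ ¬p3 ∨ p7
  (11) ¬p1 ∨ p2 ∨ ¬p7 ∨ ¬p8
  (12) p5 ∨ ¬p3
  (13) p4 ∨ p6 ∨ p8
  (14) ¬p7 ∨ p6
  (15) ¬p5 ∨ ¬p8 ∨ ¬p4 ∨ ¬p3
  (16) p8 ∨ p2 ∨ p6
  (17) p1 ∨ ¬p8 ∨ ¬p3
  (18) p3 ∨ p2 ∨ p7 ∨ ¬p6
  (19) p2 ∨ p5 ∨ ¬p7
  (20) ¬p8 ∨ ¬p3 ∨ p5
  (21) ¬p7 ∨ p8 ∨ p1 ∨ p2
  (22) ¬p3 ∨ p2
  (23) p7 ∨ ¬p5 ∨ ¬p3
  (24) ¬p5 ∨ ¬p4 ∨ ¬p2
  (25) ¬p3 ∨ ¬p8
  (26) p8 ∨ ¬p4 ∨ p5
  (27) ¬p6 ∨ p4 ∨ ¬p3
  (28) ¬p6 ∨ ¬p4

Suppose p8 = True.
The clause (¬p3) is unit, so p3 = False.
Suppose p6 = False.
The clause (p4) is unit, so p4 = True.
The clause (¬p7) is unit, so p7 = False.
Suppose p2 = True.
The clause (¬p5) is unit, so p5 = False.
Every clause is now satisfied; p1 is unconstrained.

p1: False,  p2: True,  p3: False,  p4: True,  p5: False,  p6: False,  p7: False,  p8: True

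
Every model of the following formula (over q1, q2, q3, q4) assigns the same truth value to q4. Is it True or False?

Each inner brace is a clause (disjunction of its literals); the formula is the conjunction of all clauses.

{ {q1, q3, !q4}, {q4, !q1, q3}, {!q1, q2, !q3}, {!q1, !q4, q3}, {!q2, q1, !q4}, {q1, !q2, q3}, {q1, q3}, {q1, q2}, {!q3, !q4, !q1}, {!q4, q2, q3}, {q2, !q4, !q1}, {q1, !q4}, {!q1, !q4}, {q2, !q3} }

Suppose q4 = true.
(q1) alone gives q1 = true.
But (!q1) is also a unit clause — contradiction.
So every satisfying assignment has q4 = False.

False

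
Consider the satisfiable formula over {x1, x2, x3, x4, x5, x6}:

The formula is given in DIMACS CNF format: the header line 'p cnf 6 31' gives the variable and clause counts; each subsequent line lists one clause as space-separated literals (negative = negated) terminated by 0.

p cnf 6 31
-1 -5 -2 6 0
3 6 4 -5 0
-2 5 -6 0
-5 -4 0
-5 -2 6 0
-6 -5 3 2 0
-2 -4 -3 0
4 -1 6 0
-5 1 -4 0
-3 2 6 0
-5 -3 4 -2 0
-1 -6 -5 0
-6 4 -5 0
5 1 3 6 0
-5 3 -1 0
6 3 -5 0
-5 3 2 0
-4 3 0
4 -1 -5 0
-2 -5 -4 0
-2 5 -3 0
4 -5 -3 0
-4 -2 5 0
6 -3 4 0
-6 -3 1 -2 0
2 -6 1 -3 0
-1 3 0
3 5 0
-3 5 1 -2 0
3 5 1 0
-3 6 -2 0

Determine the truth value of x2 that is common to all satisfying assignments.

Suppose x2 = True.
Try x5 = True.
(¬x4) alone gives x4 = False.
(x6) alone gives x6 = True.
But (¬x6) is also a unit clause — contradiction.
That branch fails; take x5 = False instead.
(¬x6) alone gives x6 = False.
(¬x3) alone gives x3 = False.
But (x3) is also a unit clause — contradiction.
Both values of x5 lead to a conflict.
So every satisfying assignment has x2 = False.

False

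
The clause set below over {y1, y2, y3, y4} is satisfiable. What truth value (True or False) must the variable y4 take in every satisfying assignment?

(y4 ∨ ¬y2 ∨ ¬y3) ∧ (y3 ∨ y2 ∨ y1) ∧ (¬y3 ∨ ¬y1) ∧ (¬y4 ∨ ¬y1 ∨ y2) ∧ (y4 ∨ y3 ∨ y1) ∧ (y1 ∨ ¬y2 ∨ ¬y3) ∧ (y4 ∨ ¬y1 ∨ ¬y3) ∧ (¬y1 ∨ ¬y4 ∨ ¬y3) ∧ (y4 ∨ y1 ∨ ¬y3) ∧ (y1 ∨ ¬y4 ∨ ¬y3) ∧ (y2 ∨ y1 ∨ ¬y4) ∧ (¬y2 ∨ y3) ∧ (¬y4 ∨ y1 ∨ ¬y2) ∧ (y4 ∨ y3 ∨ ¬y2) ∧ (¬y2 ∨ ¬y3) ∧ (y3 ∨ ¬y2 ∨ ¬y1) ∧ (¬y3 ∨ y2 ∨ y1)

Suppose y4 = True.
Branch on y3: set y3 = False.
From the singleton clause (¬y2), y2 = False.
From the singleton clause (y1), y1 = True.
Now (¬y1) is unsatisfied and unit — conflict.
That branch fails; take y3 = True instead.
From the singleton clause (¬y1), y1 = False.
Now (y1) is unsatisfied and unit — conflict.
Neither y3 = True nor y3 = False works.
So every satisfying assignment has y4 = False.

False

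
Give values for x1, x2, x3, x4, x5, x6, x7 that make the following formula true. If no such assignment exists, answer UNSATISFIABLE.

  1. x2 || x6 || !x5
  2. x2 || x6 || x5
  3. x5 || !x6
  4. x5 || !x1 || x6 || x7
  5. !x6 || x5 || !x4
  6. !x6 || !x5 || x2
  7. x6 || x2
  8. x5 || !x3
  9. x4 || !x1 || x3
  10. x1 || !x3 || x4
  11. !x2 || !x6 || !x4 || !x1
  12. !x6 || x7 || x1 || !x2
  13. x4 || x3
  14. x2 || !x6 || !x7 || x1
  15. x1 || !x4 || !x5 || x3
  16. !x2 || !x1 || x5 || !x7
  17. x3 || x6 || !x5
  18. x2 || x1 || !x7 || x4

Case x5 = true:
Case x2 = true:
Case x4 = false:
From the singleton clause (x3), x3 = true.
From the singleton clause (x1), x1 = true.
All clauses hold; x6, x7 can take either value.

x1=true,  x2=true,  x3=true,  x4=false,  x5=true,  x6=true,  x7=true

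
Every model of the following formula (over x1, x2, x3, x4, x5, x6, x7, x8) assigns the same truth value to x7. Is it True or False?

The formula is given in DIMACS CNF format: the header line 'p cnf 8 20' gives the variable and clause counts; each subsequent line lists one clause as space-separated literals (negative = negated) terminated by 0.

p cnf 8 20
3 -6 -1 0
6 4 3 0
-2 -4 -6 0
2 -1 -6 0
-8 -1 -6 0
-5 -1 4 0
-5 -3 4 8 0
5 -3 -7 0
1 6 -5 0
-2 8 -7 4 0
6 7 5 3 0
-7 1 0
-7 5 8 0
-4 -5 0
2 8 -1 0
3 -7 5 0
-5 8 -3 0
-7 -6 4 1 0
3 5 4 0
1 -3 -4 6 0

Suppose x7 = True.
(x1) alone gives x1 = True.
Suppose x3 = True.
(x5) alone gives x5 = True.
(x4) alone gives x4 = True.
But (¬x4) is also a unit clause — contradiction.
Backtrack on x3: now try x3 = False.
(¬x6) alone gives x6 = False.
(x4) alone gives x4 = True.
(¬x5) alone gives x5 = False.
But (x5) is also a unit clause — contradiction.
Neither x3 = True nor x3 = False works.
So every satisfying assignment has x7 = False.

False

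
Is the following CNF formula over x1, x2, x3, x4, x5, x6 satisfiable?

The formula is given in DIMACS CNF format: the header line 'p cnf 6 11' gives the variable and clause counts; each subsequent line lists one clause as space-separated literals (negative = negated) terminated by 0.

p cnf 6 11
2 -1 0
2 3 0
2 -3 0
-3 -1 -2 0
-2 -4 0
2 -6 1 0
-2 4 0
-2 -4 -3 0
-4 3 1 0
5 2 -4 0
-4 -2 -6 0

No

Try x2 = True.
The clause (¬x4) is unit, so x4 = False.
Now (x4) is unsatisfied and unit — conflict.
Backtrack on x2: now try x2 = False.
The clause (¬x1) is unit, so x1 = False.
The clause (x3) is unit, so x3 = True.
Now (¬x3) is unsatisfied and unit — conflict.
Both values of x2 lead to a conflict.
No assignment satisfies every clause.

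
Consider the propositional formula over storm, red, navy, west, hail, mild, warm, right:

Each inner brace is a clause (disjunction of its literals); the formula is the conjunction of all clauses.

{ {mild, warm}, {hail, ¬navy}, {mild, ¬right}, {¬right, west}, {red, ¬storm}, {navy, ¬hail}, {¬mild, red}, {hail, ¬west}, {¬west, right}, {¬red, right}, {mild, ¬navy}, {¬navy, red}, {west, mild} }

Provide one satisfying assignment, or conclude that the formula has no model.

storm=False, red=True, navy=True, west=True, hail=True, mild=True, warm=True, right=True

Branch on mild: set mild = True.
From the singleton clause (red), red = True.
From the singleton clause (right), right = True.
From the singleton clause (west), west = True.
From the singleton clause (hail), hail = True.
From the singleton clause (navy), navy = True.
All clauses hold; storm, warm can take either value.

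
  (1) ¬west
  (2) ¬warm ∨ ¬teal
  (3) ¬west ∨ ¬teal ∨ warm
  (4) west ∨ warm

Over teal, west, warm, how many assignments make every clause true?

1

There are 2^3 = 8 truth assignments over (teal, west, warm).
Check each against the 4 clauses (columns in the order teal, west, warm):
  F F F  ✗ fails (west ∨ warm)
  F F T  ✓ satisfies all
  F T F  ✗ fails (¬west)
  F T T  ✗ fails (¬west)
  T F F  ✗ fails (west ∨ warm)
  T F T  ✗ fails (¬warm ∨ ¬teal)
  T T F  ✗ fails (¬west)
  T T T  ✗ fails (¬west)
1 of the 8 rows is a model.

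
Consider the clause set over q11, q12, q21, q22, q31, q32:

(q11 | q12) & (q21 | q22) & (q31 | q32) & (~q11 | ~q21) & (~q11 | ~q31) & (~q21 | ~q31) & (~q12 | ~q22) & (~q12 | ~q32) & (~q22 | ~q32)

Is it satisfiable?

Suppose q11 = 1.
Unit clause (~q21) forces q21 = 0.
Unit clause (q22) forces q22 = 1.
Unit clause (~q31) forces q31 = 0.
Unit clause (q32) forces q32 = 1.
Now (~q32) is unsatisfied and unit — conflict.
Undo q11 and try q11 = 0.
Unit clause (q12) forces q12 = 1.
Unit clause (~q22) forces q22 = 0.
Unit clause (q21) forces q21 = 1.
Unit clause (~q31) forces q31 = 0.
Unit clause (q32) forces q32 = 1.
Now (~q32) is unsatisfied and unit — conflict.
Both values of q11 lead to a conflict.
No assignment satisfies every clause.

Unsatisfiable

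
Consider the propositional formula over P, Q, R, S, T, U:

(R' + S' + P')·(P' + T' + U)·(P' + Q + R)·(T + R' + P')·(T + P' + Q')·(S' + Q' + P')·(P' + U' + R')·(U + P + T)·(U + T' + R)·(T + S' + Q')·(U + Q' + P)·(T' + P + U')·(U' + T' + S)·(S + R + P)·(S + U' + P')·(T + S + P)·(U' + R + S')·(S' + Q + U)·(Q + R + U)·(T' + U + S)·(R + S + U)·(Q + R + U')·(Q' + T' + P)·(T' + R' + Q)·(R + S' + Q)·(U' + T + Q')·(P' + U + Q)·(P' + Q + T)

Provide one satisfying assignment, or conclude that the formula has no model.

Branch on R: set R = 1.
Branch on S: set S = 1.
(P') alone gives P = 0.
Branch on U: set U = 1.
(T') alone gives T = 0.
(Q') alone gives Q = 0.
This assignment satisfies each clause.

P ↦ 0,  Q ↦ 0,  R ↦ 1,  S ↦ 1,  T ↦ 0,  U ↦ 1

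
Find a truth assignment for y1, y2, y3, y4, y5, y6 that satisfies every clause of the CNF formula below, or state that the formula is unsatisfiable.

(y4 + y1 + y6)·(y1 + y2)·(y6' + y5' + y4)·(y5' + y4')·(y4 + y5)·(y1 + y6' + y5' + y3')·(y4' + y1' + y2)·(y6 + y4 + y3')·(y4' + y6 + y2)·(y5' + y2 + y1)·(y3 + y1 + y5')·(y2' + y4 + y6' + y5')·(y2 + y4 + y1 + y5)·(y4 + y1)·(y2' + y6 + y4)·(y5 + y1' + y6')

y1 ↦ 1, y2 ↦ 1, y3 ↦ 0, y4 ↦ 1, y5 ↦ 0, y6 ↦ 0

Try y1 = 1.
Try y5 = 0.
Unit clause (y4) forces y4 = 1.
Unit clause (y2) forces y2 = 1.
Unit clause (y6') forces y6 = 0.
Every clause is now satisfied; y3 is unconstrained.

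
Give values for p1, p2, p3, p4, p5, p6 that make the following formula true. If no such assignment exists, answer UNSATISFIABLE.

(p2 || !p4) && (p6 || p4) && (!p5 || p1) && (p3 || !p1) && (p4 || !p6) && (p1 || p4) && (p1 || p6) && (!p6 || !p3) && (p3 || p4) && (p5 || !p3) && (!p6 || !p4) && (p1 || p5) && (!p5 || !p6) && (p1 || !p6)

p1=true; p2=true; p3=true; p4=true; p5=true; p6=false

Try p2 = true.
Try p6 = false.
(p4) alone gives p4 = true.
(p1) alone gives p1 = true.
(p3) alone gives p3 = true.
(p5) alone gives p5 = true.
Every clause now holds.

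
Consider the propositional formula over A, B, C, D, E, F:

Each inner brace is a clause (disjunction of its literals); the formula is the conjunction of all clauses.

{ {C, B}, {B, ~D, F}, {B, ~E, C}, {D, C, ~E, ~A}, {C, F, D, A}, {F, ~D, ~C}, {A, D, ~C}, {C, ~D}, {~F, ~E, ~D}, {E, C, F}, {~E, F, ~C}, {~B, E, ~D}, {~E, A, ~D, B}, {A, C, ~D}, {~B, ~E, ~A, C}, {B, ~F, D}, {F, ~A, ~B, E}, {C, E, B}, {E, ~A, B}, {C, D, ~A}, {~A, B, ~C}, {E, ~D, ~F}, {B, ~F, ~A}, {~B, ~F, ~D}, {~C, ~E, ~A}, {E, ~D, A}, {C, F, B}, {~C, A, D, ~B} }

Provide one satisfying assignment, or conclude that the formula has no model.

Branch on C: set C = 0.
Unit clause (B) forces B = 1.
Unit clause (~D) forces D = 0.
Unit clause (~A) forces A = 0.
Unit clause (F) forces F = 1.
No clause remains; E is free.

A=0,  B=1,  C=0,  D=0,  E=0,  F=1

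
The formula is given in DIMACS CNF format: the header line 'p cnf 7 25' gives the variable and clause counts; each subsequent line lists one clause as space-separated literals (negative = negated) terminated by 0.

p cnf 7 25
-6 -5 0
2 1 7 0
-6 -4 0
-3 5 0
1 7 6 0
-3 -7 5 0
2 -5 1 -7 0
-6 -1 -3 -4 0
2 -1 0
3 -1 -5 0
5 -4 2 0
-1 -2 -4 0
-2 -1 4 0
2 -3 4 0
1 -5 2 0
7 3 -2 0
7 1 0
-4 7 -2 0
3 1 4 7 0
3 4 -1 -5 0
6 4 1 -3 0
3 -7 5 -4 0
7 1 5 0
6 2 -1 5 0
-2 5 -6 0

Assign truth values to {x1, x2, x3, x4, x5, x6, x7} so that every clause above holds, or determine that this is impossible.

Try x6 = False.
Try x3 = False.
Try x1 = False.
The clause (x7) is unit, so x7 = True.
Try x2 = True.
Try x5 = True.
All clauses hold; x4 can take either value.

x1: False; x2: True; x3: False; x4: True; x5: True; x6: False; x7: True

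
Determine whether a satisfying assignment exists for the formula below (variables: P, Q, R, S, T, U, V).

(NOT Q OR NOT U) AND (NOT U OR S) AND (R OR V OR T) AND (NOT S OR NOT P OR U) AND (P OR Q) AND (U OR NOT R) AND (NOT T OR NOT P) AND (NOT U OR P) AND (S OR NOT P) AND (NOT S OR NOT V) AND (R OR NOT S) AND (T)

From the singleton clause (T), T = true.
From the singleton clause (NOT P), P = false.
From the singleton clause (Q), Q = true.
From the singleton clause (NOT U), U = false.
From the singleton clause (NOT R), R = false.
From the singleton clause (NOT S), S = false.
No clause remains; V is free.
A satisfying assignment: P=false,  Q=true,  R=false,  S=false,  T=true,  U=false,  V=false.

Satisfiable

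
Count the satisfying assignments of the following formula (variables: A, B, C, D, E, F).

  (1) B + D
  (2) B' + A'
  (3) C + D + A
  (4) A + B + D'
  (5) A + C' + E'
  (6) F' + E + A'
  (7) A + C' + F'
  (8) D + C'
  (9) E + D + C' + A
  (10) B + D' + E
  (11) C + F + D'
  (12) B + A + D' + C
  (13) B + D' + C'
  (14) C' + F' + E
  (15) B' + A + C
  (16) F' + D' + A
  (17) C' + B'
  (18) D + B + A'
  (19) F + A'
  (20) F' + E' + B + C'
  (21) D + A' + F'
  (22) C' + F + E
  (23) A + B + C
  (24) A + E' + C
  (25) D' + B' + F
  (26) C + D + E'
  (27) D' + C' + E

There are 2^6 = 64 truth assignments over (A, B, C, D, E, F).
Split on B. With B = 1, the clauses containing B are satisfied and B' drops from the rest; 0 of the 2^5 = 32 assignments to the other variables satisfy what remains.
With B = 0, by the same count on the reduced clause set, 1 assignment works.
(One model: A=T, B=F, C=F, D=T, E=T, F=T.)
Total: 0 + 1 = 1.

1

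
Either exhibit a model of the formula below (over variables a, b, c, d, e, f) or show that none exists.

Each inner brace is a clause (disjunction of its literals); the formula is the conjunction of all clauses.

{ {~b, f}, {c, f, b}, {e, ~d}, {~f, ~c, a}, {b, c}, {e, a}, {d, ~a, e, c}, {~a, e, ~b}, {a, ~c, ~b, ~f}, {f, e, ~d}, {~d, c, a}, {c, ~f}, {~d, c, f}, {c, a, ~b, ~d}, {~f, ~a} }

Case b = 0:
The clause (c) is unit, so c = 1.
Case e = 1:
Case f = 0:
All clauses hold; a, d can take either value.

a: 0, b: 0, c: 1, d: 0, e: 1, f: 0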